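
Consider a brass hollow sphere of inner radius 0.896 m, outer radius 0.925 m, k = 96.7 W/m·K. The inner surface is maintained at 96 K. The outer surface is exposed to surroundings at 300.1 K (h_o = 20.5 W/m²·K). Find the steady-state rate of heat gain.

Q = 44.7 kW

Resistance network (inner→outer):
  R_brass = (1/0.896 − 1/0.925)/(4πk) = 0.03499/(4π·96.7) = 2.879×10^-5 K/W
  R_conv,out = 1/(4πr²h) = 1/(4π·0.925²·20.5) = 0.004537 K/W
ΣR = 2.879×10^-5 + 0.004537 = 0.004566 K/W
Q = ΔT/ΣR = (96 K − 300.1 K)/0.004566 = -44700 W
(Negative Q ⇒ heat flows inward; heat gain = 44700 W.)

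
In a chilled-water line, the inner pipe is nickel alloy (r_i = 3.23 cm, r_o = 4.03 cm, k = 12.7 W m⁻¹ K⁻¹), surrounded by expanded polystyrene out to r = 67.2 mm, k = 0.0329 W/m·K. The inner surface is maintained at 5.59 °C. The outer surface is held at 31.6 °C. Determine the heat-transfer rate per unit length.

Q' = 10.5 W/m

Resistance network (inner→outer):
  R'_nickel alloy = ln(0.0403/0.0323)/(2πk) = 0.2213/(2π·12.7) = 0.002773 m·K/W
  R'_expanded polystyrene = ln(0.0672/0.0403)/(2πk) = 0.5113/(2π·0.0329) = 2.474 m·K/W
ΣR = 0.002773 + 2.474 = 2.477 m·K/W
Q' = ΔT/ΣR = (5.59 °C − 31.6 °C)/2.477 = -10.5 W/m
(Negative Q' ⇒ heat flows inward; heat gain = 10.5 W/m.)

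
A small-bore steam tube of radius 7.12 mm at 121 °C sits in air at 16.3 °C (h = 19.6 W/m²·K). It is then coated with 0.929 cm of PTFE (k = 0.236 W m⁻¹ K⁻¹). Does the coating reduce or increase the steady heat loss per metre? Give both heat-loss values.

increases: 91.8 → 99.0 W/m

Critical radius for a cylinder: r_cr = k/h = 0.0120 m = 1.20 cm.
Outer radius after coating: r₂ = 0.00712 + 0.00929 = 0.01641 m.
r₁ < r_cr < r₂: heat loss rises to a maximum at r_cr then falls. Whether the coating helps depends on whether Q(r₂) has dropped back below Q(r₁).
Bare: R = 1/(2πr₁h) = 1.140 m·K/W; Q = 104.7/1.140 = 91.8 W/m.
Coated: R = R_cond + R_conv = 1.058 m·K/W; Q = 104.7/1.058 = 99.0 W/m.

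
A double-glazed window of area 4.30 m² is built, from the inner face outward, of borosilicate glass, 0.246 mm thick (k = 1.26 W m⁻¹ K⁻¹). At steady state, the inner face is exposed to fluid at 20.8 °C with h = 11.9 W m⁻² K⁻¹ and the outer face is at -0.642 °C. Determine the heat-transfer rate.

Resistance network (inner→outer):
  R_conv,in = 1/(hA) = 1/(11.9·4.30) = 0.01954 K/W
  R_borosilicate glass = L/(kA) = 2.46×10^-4/(1.26·4.30) = 4.540×10^-5 K/W
ΣR = 0.01954 + 4.540×10^-5 = 0.01959 K/W
Q = ΔT/ΣR = (20.8 °C − -0.642 °C)/0.01959 = 1090 W

Q = 1090 W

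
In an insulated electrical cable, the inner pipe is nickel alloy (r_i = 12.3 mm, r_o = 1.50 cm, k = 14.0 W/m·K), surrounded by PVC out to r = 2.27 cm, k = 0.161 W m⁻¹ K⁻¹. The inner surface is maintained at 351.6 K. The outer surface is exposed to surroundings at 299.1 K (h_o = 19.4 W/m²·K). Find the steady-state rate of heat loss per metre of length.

Resistance network (inner→outer):
  R'_nickel alloy = ln(0.0150/0.0123)/(2πk) = 0.1985/(2π·14.0) = 0.002256 m·K/W
  R'_PVC = ln(0.0227/0.0150)/(2πk) = 0.4143/(2π·0.161) = 0.4096 m·K/W
  R'_conv,out = 1/(2πr h) = 1/(2π·0.0227·19.4) = 0.3614 m·K/W
ΣR = 0.002256 + 0.4096 + 0.3614 = 0.7733 m·K/W
Q' = ΔT/ΣR = (351.6 K − 299.1 K)/0.7733 = 67.9 W/m

Q' = 67.9 W/m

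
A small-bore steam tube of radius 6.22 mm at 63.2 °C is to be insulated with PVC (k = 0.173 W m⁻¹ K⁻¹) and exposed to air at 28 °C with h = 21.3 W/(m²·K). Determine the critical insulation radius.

r_cr = 0.812 cm

For a cylinder, r_cr = k_ins/h = 0.173/21.3 = 0.00812 m = 0.812 cm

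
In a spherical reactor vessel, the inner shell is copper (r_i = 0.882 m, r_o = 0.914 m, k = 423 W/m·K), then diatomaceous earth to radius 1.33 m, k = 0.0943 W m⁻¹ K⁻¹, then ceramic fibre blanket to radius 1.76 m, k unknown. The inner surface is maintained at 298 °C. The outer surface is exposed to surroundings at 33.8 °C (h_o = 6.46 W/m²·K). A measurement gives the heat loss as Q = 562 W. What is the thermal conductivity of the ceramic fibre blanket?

ΣR = ΔT/Q = |298 − 33.8|/562 = 0.4701 K/W
Known resistances:
  R_copper = (1/0.882 − 1/0.914)/(4πk) = 0.03969/(4π·423) = 7.468×10^-6 K/W
  R_diatomaceous earth = (1/0.914 − 1/1.33)/(4πk) = 0.3422/(4π·0.0943) = 0.2888 K/W
  R_conv,out = 1/(4πr²h) = 1/(4π·1.76²·6.46) = 0.003977 K/W
R_ceramic fibre blanket = ΣR − ΣR_known = 0.4701 − 0.2928 = 0.1773 K/W
(1/r₁−1/r₂)/(4πk) = 0.1773 ⇒ k = 0.1837/(4π·0.1773) = 0.0824 W/m·K

k = 0.0824 W/m·K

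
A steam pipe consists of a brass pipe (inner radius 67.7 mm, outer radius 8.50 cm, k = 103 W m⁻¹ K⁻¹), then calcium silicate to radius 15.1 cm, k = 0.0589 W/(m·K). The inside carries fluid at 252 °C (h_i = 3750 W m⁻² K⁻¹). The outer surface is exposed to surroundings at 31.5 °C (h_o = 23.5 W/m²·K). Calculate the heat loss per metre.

Q' = 138 W/m

Treat each layer as a resistance in series:
  R'_conv,in = 1/(2πr h) = 1/(2π·0.0677·3750) = 6.269×10^-4 m·K/W
  R'_brass = ln(0.0850/0.0677)/(2πk) = 0.2276/(2π·103) = 3.516×10^-4 m·K/W
  R'_calcium silicate = ln(0.151/0.0850)/(2πk) = 0.5746/(2π·0.0589) = 1.553 m·K/W
  R'_conv,out = 1/(2πr h) = 1/(2π·0.151·23.5) = 0.04485 m·K/W
ΣR = 6.269×10^-4 + 3.516×10^-4 + 1.553 + 0.04485 = 1.599 m·K/W
Q' = ΔT/ΣR = (252 °C − 31.5 °C)/1.599 = 138 W/m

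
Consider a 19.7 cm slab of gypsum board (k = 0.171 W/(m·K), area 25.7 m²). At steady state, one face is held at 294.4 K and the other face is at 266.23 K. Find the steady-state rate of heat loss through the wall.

Q = 628 W

Q = kA·ΔT/L = 0.171 × 25.7 × |294.4 K − 266.23 K| / 0.197 = 628 W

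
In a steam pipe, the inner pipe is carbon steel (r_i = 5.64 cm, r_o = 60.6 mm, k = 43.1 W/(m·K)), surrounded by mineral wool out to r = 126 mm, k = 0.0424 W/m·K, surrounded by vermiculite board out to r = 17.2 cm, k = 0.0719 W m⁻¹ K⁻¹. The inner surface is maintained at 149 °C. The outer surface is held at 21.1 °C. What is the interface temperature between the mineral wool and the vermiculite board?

T = 46.7 °C

Series thermal resistances, inner to outer:
  R'_carbon steel = ln(0.0606/0.0564)/(2πk) = 0.07183/(2π·43.1) = 2.652×10^-4 m·K/W
  R'_mineral wool = ln(0.126/0.0606)/(2πk) = 0.7320/(2π·0.0424) = 2.748 m·K/W
  R'_vermiculite board = ln(0.172/0.126)/(2πk) = 0.3112/(2π·0.0719) = 0.6889 m·K/W
ΣR = 2.652×10^-4 + 2.748 + 0.6889 = 3.437 m·K/W
Q' = ΔT/ΣR = (149 °C − 21.1 °C)/3.437 = 37.21 W/m
From the inner boundary to the mineral wool/vermiculite board interface, ΣR_partial = 2.748 m·K/W.
T_interface = T_in − Q'·ΣR_partial = 149 °C − (37.21)(2.748) = 46.7 °C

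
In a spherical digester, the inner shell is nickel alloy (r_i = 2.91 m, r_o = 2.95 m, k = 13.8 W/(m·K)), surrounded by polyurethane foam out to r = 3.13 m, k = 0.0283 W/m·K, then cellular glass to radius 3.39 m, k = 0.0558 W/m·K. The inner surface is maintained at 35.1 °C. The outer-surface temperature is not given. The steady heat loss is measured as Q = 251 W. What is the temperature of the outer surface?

T_out = 12.6 °C

Series resistances:
  R_nickel alloy = (1/2.91 − 1/2.95)/(4πk) = 0.004660/(4π·13.8) = 2.687×10^-5 K/W
  R_polyurethane foam = (1/2.95 − 1/3.13)/(4πk) = 0.01949/(4π·0.0283) = 0.05482 K/W
  R_cellular glass = (1/3.13 − 1/3.39)/(4πk) = 0.02450/(4π·0.0558) = 0.03495 K/W
ΣR = 0.08979 K/W
ΔT = Q·ΣR = 251 × 0.08979 = 22.54 K
Heat flows outward, so T_out = T_in − ΔT = 35.1 − 22.54 = 12.6 °C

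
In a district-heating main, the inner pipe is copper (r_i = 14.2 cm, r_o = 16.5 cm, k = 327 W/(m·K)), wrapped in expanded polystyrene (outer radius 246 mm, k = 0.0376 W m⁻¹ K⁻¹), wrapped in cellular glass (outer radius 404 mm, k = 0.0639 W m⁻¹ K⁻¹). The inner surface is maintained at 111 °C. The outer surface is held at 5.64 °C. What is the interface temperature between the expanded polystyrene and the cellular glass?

Treat each layer as a resistance in series:
  R'_copper = ln(0.165/0.142)/(2πk) = 0.1501/(2π·327) = 7.306×10^-5 m·K/W
  R'_expanded polystyrene = ln(0.246/0.165)/(2πk) = 0.3994/(2π·0.0376) = 1.691 m·K/W
  R'_cellular glass = ln(0.404/0.246)/(2πk) = 0.4961/(2π·0.0639) = 1.236 m·K/W
ΣR = 7.306×10^-5 + 1.691 + 1.236 = 2.927 m·K/W
Q' = ΔT/ΣR = (111 °C − 5.64 °C)/2.927 = 36.00 W/m
From the inner boundary to the expanded polystyrene/cellular glass interface, ΣR_partial = 1.691 m·K/W.
T_interface = T_in − Q'·ΣR_partial = 111 °C − (36.00)(1.691) = 50.1 °C

T = 50.1 °C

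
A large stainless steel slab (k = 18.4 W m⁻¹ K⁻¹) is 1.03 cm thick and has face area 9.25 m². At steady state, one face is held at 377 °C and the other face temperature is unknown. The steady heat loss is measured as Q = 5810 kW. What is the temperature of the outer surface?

T_out = 25.4 °C

Sum the resistances:
  R_stainless steel = L/(kA) = 0.0103/(18.4·9.25) = 6.052×10^-5 K/W
ΣR = 6.052×10^-5 K/W
ΔT = Q·ΣR = 5.81×10^6 × 6.052×10^-5 = 351.6 K
Heat flows outward, so T_out = T_in − ΔT = 377 − 351.6 = 25.4 °C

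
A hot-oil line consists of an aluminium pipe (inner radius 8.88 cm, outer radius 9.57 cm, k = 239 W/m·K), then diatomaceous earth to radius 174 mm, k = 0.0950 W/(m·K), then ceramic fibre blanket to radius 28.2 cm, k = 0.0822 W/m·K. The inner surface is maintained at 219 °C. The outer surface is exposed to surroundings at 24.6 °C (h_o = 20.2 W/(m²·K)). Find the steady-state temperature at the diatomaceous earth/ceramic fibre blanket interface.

T = 120 °C

Treat each layer as a resistance in series:
  R'_aluminium = ln(0.0957/0.0888)/(2πk) = 0.07483/(2π·239) = 4.983×10^-5 m·K/W
  R'_diatomaceous earth = ln(0.174/0.0957)/(2πk) = 0.5978/(2π·0.0950) = 1.002 m·K/W
  R'_ceramic fibre blanket = ln(0.282/0.174)/(2πk) = 0.4829/(2π·0.0822) = 0.9349 m·K/W
  R'_conv,out = 1/(2πr h) = 1/(2π·0.282·20.2) = 0.02794 m·K/W
ΣR = 4.983×10^-5 + 1.002 + 0.9349 + 0.02794 = 1.965 m·K/W
Q' = ΔT/ΣR = (219 °C − 24.6 °C)/1.965 = 98.93 W/m
From the inner boundary to the diatomaceous earth/ceramic fibre blanket interface, ΣR_partial = 1.002 m·K/W.
T_interface = T_in − Q'·ΣR_partial = 219 °C − (98.93)(1.002) = 120 °C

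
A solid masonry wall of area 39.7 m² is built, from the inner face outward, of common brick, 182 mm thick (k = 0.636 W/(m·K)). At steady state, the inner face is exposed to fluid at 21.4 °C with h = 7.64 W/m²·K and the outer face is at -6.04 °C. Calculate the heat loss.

Series thermal resistances, inner to outer:
  R_conv,in = 1/(hA) = 1/(7.64·39.7) = 0.003297 K/W
  R_common brick = L/(kA) = 0.182/(0.636·39.7) = 0.007208 K/W
ΣR = 0.003297 + 0.007208 = 0.01051 K/W
Q = ΔT/ΣR = (21.4 °C − -6.04 °C)/0.01051 = 2610 W

Q = 2.61 kW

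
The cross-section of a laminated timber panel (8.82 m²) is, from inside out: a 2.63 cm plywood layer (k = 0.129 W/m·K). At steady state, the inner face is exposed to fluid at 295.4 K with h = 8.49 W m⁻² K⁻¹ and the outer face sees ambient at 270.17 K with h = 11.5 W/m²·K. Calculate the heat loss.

Q = 545 W

Series thermal resistances, inner to outer:
  R_conv,in = 1/(hA) = 1/(8.49·8.82) = 0.01335 K/W
  R_plywood = L/(kA) = 0.0263/(0.129·8.82) = 0.02312 K/W
  R_conv,out = 1/(hA) = 1/(11.5·8.82) = 0.009859 K/W
ΣR = 0.01335 + 0.02312 + 0.009859 = 0.04633 K/W
Q = ΔT/ΣR = (295.4 K − 270.17 K)/0.04633 = 545 W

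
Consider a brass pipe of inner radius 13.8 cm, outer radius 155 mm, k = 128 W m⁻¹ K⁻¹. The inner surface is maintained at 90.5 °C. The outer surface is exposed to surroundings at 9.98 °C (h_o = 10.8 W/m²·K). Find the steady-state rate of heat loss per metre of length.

Resistance network (inner→outer):
  R'_brass = ln(0.155/0.138)/(2πk) = 0.1162/(2π·128) = 1.444×10^-4 m·K/W
  R'_conv,out = 1/(2πr h) = 1/(2π·0.155·10.8) = 0.09507 m·K/W
ΣR = 1.444×10^-4 + 0.09507 = 0.09521 m·K/W
Q' = ΔT/ΣR = (90.5 °C − 9.98 °C)/0.09521 = 846 W/m

Q' = 846 W/m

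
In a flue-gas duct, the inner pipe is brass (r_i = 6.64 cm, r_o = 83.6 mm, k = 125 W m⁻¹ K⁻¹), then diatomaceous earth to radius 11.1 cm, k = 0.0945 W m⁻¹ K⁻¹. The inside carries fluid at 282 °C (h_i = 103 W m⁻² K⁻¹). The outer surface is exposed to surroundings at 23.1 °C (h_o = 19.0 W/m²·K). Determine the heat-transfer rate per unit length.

Q' = 449 W/m

Resistance network (inner→outer):
  R'_conv,in = 1/(2πr h) = 1/(2π·0.0664·103) = 0.02327 m·K/W
  R'_brass = ln(0.0836/0.0664)/(2πk) = 0.2303/(2π·125) = 2.933×10^-4 m·K/W
  R'_diatomaceous earth = ln(0.111/0.0836)/(2πk) = 0.2835/(2π·0.0945) = 0.4774 m·K/W
  R'_conv,out = 1/(2πr h) = 1/(2π·0.111·19.0) = 0.07546 m·K/W
ΣR = 0.02327 + 2.933×10^-4 + 0.4774 + 0.07546 = 0.5764 m·K/W
Q' = ΔT/ΣR = (282 °C − 23.1 °C)/0.5764 = 449 W/m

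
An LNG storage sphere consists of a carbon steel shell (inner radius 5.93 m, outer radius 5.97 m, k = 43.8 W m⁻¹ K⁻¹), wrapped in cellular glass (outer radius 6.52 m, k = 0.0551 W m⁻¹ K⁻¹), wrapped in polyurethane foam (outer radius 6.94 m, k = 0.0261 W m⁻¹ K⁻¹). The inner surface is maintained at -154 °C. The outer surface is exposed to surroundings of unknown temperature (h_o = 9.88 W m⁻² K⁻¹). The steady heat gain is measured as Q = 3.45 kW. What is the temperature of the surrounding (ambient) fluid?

Sum the resistances:
  R_carbon steel = (1/5.93 − 1/5.97)/(4πk) = 0.001130/(4π·43.8) = 2.053×10^-6 K/W
  R_cellular glass = (1/5.97 − 1/6.52)/(4πk) = 0.01413/(4π·0.0551) = 0.02041 K/W
  R_polyurethane foam = (1/6.52 − 1/6.94)/(4πk) = 0.009282/(4π·0.0261) = 0.02830 K/W
  R_conv,out = 1/(4πr²h) = 1/(4π·6.94²·9.88) = 1.672×10^-4 K/W
ΣR = 0.04888 K/W
ΔT = Q·ΣR = 3450 × 0.04888 = 168.6 K
Heat flows inward, so T_out = T_in + ΔT = -154 + 168.6 = 14.6 °C

T_out = 14.6 °C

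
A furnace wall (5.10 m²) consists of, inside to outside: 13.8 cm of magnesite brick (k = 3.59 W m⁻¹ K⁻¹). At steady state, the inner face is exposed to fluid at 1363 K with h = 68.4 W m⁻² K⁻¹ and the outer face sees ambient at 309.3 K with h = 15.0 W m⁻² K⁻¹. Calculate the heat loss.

Q = 44.9 kW

Treat each layer as a resistance in series:
  R_conv,in = 1/(hA) = 1/(68.4·5.10) = 0.002867 K/W
  R_magnesite brick = L/(kA) = 0.138/(3.59·5.10) = 0.007537 K/W
  R_conv,out = 1/(hA) = 1/(15.0·5.10) = 0.01307 K/W
ΣR = 0.002867 + 0.007537 + 0.01307 = 0.02347 K/W
Q = ΔT/ΣR = (1363 K − 309.3 K)/0.02347 = 44900 W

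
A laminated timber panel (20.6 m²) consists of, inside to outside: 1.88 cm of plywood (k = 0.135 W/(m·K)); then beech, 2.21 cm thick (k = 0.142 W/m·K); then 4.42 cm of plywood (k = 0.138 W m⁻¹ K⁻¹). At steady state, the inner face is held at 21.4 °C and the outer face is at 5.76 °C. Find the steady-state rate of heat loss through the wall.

Series thermal resistances, inner to outer:
  R_plywood = L/(kA) = 0.0188/(0.135·20.6) = 0.006760 K/W
  R_beech = L/(kA) = 0.0221/(0.142·20.6) = 0.007555 K/W
  R_plywood = L/(kA) = 0.0442/(0.138·20.6) = 0.01555 K/W
ΣR = 0.006760 + 0.007555 + 0.01555 = 0.02986 K/W
Q = ΔT/ΣR = (21.4 °C − 5.76 °C)/0.02986 = 524 W

Q = 524 W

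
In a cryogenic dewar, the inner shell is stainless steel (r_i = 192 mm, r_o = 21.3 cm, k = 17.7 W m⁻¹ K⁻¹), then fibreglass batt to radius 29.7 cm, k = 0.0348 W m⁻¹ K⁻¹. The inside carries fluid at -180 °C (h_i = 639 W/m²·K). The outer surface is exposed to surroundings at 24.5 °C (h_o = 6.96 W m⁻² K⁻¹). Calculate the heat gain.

Treat each layer as a resistance in series:
  R_conv,in = 1/(4πr²h) = 1/(4π·0.192²·639) = 0.003378 K/W
  R_stainless steel = (1/0.192 − 1/0.213)/(4πk) = 0.5135/(4π·17.7) = 0.002309 K/W
  R_fibreglass batt = (1/0.213 − 1/0.297)/(4πk) = 1.328/(4π·0.0348) = 3.036 K/W
  R_conv,out = 1/(4πr²h) = 1/(4π·0.297²·6.96) = 0.1296 K/W
ΣR = 0.003378 + 0.002309 + 3.036 + 0.1296 = 3.171 K/W
Q = ΔT/ΣR = (-180 °C − 24.5 °C)/3.171 = -64.5 W
(Negative Q ⇒ heat flows inward; heat gain = 64.5 W.)

Q = 64.5 W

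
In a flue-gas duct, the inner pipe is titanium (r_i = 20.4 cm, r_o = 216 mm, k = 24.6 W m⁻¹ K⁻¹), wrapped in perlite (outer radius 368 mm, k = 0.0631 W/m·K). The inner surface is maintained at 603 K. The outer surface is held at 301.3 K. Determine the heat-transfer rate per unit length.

Q' = 224 W/m

Treat each layer as a resistance in series:
  R'_titanium = ln(0.216/0.204)/(2πk) = 0.05716/(2π·24.6) = 3.698×10^-4 m·K/W
  R'_perlite = ln(0.368/0.216)/(2πk) = 0.5328/(2π·0.0631) = 1.344 m·K/W
ΣR = 3.698×10^-4 + 1.344 = 1.344 m·K/W
Q' = ΔT/ΣR = (603 K − 301.3 K)/1.344 = 224 W/m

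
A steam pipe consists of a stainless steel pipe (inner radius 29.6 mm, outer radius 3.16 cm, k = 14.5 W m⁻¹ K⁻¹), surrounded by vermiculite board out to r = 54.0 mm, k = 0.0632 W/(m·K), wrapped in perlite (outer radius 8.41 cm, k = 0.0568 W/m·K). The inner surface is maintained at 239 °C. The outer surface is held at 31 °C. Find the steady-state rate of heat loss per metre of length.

Resistance network (inner→outer):
  R'_stainless steel = ln(0.0316/0.0296)/(2πk) = 0.06538/(2π·14.5) = 7.177×10^-4 m·K/W
  R'_vermiculite board = ln(0.0540/0.0316)/(2πk) = 0.5358/(2π·0.0632) = 1.349 m·K/W
  R'_perlite = ln(0.0841/0.0540)/(2πk) = 0.4430/(2π·0.0568) = 1.241 m·K/W
ΣR = 7.177×10^-4 + 1.349 + 1.241 = 2.591 m·K/W
Q' = ΔT/ΣR = (239 °C − 31 °C)/2.591 = 80.3 W/m

Q' = 80.3 W/m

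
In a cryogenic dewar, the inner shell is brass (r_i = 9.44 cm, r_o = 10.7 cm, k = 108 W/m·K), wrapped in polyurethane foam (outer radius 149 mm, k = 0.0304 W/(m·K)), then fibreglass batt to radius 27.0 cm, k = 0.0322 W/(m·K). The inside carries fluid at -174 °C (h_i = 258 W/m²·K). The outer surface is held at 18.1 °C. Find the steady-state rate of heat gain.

Q = 13.4 W

Series thermal resistances, inner to outer:
  R_conv,in = 1/(4πr²h) = 1/(4π·0.0944²·258) = 0.03461 K/W
  R_brass = (1/0.0944 − 1/0.107)/(4πk) = 1.247/(4π·108) = 9.191×10^-4 K/W
  R_polyurethane foam = (1/0.107 − 1/0.149)/(4πk) = 2.634/(4π·0.0304) = 6.896 K/W
  R_fibreglass batt = (1/0.149 − 1/0.270)/(4πk) = 3.008/(4π·0.0322) = 7.433 K/W
ΣR = 0.03461 + 9.191×10^-4 + 6.896 + 7.433 = 14.36 K/W
Q = ΔT/ΣR = (-174 °C − 18.1 °C)/14.36 = -13.4 W
(Negative Q ⇒ heat flows inward; heat gain = 13.4 W.)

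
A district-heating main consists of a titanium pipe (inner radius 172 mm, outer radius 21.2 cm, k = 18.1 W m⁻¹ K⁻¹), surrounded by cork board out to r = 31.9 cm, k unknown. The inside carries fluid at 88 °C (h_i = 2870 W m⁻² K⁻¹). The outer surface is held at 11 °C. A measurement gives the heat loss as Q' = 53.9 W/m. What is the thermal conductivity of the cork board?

k = 0.0456 W/m·K

ΣR = ΔT/Q' = |88 − 11|/53.9 = 1.429 m·K/W
Known resistances:
  R'_conv,in = 1/(2πr h) = 1/(2π·0.172·2870) = 3.224×10^-4 m·K/W
  R'_titanium = ln(0.212/0.172)/(2πk) = 0.2091/(2π·18.1) = 0.001839 m·K/W
R_cork board = ΣR − ΣR_known = 1.429 − 0.002161 = 1.427 m·K/W
ln(r₂/r₁)/(2πk) = 1.427 ⇒ k = 0.4086/(2π·1.427) = 0.0456 W/m·K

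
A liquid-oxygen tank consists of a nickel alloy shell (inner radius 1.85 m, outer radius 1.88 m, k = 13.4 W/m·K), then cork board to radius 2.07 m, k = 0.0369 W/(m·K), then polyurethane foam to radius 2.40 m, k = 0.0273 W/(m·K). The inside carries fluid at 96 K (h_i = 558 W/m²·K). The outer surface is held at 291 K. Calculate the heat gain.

Resistance network (inner→outer):
  R_conv,in = 1/(4πr²h) = 1/(4π·1.85²·558) = 4.167×10^-5 K/W
  R_nickel alloy = (1/1.85 − 1/1.88)/(4πk) = 0.008626/(4π·13.4) = 5.122×10^-5 K/W
  R_cork board = (1/1.88 − 1/2.07)/(4πk) = 0.04882/(4π·0.0369) = 0.1053 K/W
  R_polyurethane foam = (1/2.07 − 1/2.40)/(4πk) = 0.06643/(4π·0.0273) = 0.1936 K/W
ΣR = 4.167×10^-5 + 5.122×10^-5 + 0.1053 + 0.1936 = 0.2990 K/W
Q = ΔT/ΣR = (96 K − 291 K)/0.2990 = -652 W
(Negative Q ⇒ heat flows inward; heat gain = 652 W.)

Q = 652 W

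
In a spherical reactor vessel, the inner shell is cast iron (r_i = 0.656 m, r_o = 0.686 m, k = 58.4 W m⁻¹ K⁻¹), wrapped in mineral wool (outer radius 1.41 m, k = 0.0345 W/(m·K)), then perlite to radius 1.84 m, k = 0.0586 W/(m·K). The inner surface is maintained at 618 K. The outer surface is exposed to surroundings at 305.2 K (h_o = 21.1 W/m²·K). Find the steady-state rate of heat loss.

Q = 160 W

Resistance network (inner→outer):
  R_cast iron = (1/0.656 − 1/0.686)/(4πk) = 0.06666/(4π·58.4) = 9.084×10^-5 K/W
  R_mineral wool = (1/0.686 − 1/1.41)/(4πk) = 0.7485/(4π·0.0345) = 1.726 K/W
  R_perlite = (1/1.41 − 1/1.84)/(4πk) = 0.1657/(4π·0.0586) = 0.2251 K/W
  R_conv,out = 1/(4πr²h) = 1/(4π·1.84²·21.1) = 0.001114 K/W
ΣR = 9.084×10^-5 + 1.726 + 0.2251 + 0.001114 = 1.952 K/W
Q = ΔT/ΣR = (618 K − 305.2 K)/1.952 = 160 W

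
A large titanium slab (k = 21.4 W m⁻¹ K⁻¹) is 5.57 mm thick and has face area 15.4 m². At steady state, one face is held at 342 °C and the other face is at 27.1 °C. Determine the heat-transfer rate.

Q = kA·ΔT/L = 21.4 × 15.4 × |342 °C − 27.1 °C| / 0.00557 = 1.86×10^7 W

Q = 1.86×10^7 W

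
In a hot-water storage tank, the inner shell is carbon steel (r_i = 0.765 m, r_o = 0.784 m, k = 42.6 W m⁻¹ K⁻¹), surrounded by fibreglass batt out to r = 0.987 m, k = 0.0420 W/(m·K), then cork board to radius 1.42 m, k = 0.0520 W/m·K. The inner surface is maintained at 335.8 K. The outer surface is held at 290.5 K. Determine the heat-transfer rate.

Q = 46.7 W

Treat each layer as a resistance in series:
  R_carbon steel = (1/0.765 − 1/0.784)/(4πk) = 0.03168/(4π·42.6) = 5.918×10^-5 K/W
  R_fibreglass batt = (1/0.784 − 1/0.987)/(4πk) = 0.2623/(4π·0.0420) = 0.4971 K/W
  R_cork board = (1/0.987 − 1/1.42)/(4πk) = 0.3089/(4π·0.0520) = 0.4728 K/W
ΣR = 5.918×10^-5 + 0.4971 + 0.4728 = 0.9700 K/W
Q = ΔT/ΣR = (335.8 K − 290.5 K)/0.9700 = 46.7 W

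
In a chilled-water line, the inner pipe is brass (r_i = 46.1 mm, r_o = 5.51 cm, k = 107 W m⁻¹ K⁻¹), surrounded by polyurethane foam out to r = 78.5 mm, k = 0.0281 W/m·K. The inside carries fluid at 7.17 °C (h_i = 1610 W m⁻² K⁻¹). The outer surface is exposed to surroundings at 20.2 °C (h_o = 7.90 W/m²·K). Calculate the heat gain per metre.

Resistance network (inner→outer):
  R'_conv,in = 1/(2πr h) = 1/(2π·0.0461·1610) = 0.002144 m·K/W
  R'_brass = ln(0.0551/0.0461)/(2πk) = 0.1783/(2π·107) = 2.653×10^-4 m·K/W
  R'_polyurethane foam = ln(0.0785/0.0551)/(2πk) = 0.3539/(2π·0.0281) = 2.005 m·K/W
  R'_conv,out = 1/(2πr h) = 1/(2π·0.0785·7.90) = 0.2566 m·K/W
ΣR = 0.002144 + 2.653×10^-4 + 2.005 + 0.2566 = 2.264 m·K/W
Q' = ΔT/ΣR = (7.17 °C − 20.2 °C)/2.264 = -5.76 W/m
(Negative Q' ⇒ heat flows inward; heat gain = 5.76 W/m.)

Q' = 5.76 W/m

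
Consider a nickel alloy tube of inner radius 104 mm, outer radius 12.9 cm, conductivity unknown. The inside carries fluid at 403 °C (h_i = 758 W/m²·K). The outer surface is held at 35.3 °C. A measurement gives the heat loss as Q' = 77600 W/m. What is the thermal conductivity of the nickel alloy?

ΣR = ΔT/Q' = |403 − 35.3|/77600 = 0.004738 m·K/W
Known resistances:
  R'_conv,in = 1/(2πr h) = 1/(2π·0.104·758) = 0.002019 m·K/W
R_nickel alloy = ΣR − ΣR_known = 0.004738 − 0.002019 = 0.002719 m·K/W
ln(r₂/r₁)/(2πk) = 0.002719 ⇒ k = 0.2154/(2π·0.002719) = 12.6 W/m·K

k = 12.6 W/m·K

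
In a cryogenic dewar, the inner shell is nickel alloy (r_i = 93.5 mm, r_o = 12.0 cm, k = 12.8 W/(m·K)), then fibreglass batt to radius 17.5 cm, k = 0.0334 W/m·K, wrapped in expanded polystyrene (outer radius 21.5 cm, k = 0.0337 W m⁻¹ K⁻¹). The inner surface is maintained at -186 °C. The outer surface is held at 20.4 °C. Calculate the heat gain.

Treat each layer as a resistance in series:
  R_nickel alloy = (1/0.0935 − 1/0.120)/(4πk) = 2.362/(4π·12.8) = 0.01468 K/W
  R_fibreglass batt = (1/0.120 − 1/0.175)/(4πk) = 2.619/(4π·0.0334) = 6.240 K/W
  R_expanded polystyrene = (1/0.175 − 1/0.215)/(4πk) = 1.063/(4π·0.0337) = 2.510 K/W
ΣR = 0.01468 + 6.240 + 2.510 = 8.765 K/W
Q = ΔT/ΣR = (-186 °C − 20.4 °C)/8.765 = -23.5 W
(Negative Q ⇒ heat flows inward; heat gain = 23.5 W.)

Q = 23.5 W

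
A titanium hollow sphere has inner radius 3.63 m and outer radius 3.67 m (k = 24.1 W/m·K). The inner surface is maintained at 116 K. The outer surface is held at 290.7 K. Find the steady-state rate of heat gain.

Q = 4πk·ΔT/(1/r₁ − 1/r₂) = 4π × 24.1 × 174.7 / (1/3.63 − 1/3.67) = 1.76×10^7 W

Q = 17600 kW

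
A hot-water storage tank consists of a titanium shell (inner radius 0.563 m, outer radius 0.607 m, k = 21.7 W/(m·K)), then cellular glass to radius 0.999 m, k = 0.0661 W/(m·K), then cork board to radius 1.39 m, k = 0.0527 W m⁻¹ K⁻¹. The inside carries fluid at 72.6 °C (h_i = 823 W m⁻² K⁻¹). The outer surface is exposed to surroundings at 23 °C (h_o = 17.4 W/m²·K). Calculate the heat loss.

Resistance network (inner→outer):
  R_conv,in = 1/(4πr²h) = 1/(4π·0.563²·823) = 3.051×10^-4 K/W
  R_titanium = (1/0.563 − 1/0.607)/(4πk) = 0.1288/(4π·21.7) = 4.722×10^-4 K/W
  R_cellular glass = (1/0.607 − 1/0.999)/(4πk) = 0.6464/(4π·0.0661) = 0.7783 K/W
  R_cork board = (1/0.999 − 1/1.39)/(4πk) = 0.2816/(4π·0.0527) = 0.4252 K/W
  R_conv,out = 1/(4πr²h) = 1/(4π·1.39²·17.4) = 0.002367 K/W
ΣR = 3.051×10^-4 + 4.722×10^-4 + 0.7783 + 0.4252 + 0.002367 = 1.207 K/W
Q = ΔT/ΣR = (72.6 °C − 23 °C)/1.207 = 41.1 W

Q = 41.1 W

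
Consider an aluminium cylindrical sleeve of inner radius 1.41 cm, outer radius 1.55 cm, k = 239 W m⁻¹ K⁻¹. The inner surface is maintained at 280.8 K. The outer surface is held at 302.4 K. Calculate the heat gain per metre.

Q' = 3.43×10^5 W/m

Q' = 2πk·ΔT/ln(r₂/r₁) = 2π × 239 × 21.6 / ln(0.0155/0.0141) = 3.43×10^5 W/m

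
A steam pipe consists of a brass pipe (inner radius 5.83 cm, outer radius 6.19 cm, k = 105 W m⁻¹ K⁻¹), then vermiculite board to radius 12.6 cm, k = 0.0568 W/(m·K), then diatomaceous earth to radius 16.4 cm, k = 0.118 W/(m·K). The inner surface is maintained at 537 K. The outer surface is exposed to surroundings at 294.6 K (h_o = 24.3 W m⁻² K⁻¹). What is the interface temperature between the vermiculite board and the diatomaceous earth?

Series thermal resistances, inner to outer:
  R'_brass = ln(0.0619/0.0583)/(2πk) = 0.05992/(2π·105) = 9.082×10^-5 m·K/W
  R'_vermiculite board = ln(0.126/0.0619)/(2πk) = 0.7108/(2π·0.0568) = 1.992 m·K/W
  R'_diatomaceous earth = ln(0.164/0.126)/(2πk) = 0.2636/(2π·0.118) = 0.3555 m·K/W
  R'_conv,out = 1/(2πr h) = 1/(2π·0.164·24.3) = 0.03994 m·K/W
ΣR = 9.082×10^-5 + 1.992 + 0.3555 + 0.03994 = 2.388 m·K/W
Q' = ΔT/ΣR = (537 K − 294.6 K)/2.388 = 101.5 W/m
From the inner boundary to the vermiculite board/diatomaceous earth interface, ΣR_partial = 1.992 m·K/W.
T_interface = T_in − Q'·ΣR_partial = 537 K − (101.5)(1.992) = 334.8 K

T = 334.8 K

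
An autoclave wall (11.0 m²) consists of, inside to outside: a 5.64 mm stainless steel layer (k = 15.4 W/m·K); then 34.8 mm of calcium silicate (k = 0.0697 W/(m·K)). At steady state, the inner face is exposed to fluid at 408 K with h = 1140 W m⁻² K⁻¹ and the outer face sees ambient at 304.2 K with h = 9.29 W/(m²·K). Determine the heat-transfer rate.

Q = 1880 W

Series thermal resistances, inner to outer:
  R_conv,in = 1/(hA) = 1/(1140·11.0) = 7.974×10^-5 K/W
  R_stainless steel = L/(kA) = 0.00564/(15.4·11.0) = 3.329×10^-5 K/W
  R_calcium silicate = L/(kA) = 0.0348/(0.0697·11.0) = 0.04539 K/W
  R_conv,out = 1/(hA) = 1/(9.29·11.0) = 0.009786 K/W
ΣR = 7.974×10^-5 + 3.329×10^-5 + 0.04539 + 0.009786 = 0.05529 K/W
Q = ΔT/ΣR = (408 K − 304.2 K)/0.05529 = 1880 W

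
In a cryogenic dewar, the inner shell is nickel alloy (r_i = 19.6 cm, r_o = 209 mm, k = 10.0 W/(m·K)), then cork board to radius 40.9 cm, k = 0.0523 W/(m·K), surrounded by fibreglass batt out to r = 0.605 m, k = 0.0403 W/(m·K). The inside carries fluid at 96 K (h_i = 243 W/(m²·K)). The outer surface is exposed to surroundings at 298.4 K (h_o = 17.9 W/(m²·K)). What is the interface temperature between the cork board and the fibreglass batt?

T = 236.4 K

Resistance network (inner→outer):
  R_conv,in = 1/(4πr²h) = 1/(4π·0.196²·243) = 0.008525 K/W
  R_nickel alloy = (1/0.196 − 1/0.209)/(4πk) = 0.3174/(4π·10.0) = 0.002525 K/W
  R_cork board = (1/0.209 − 1/0.409)/(4πk) = 2.340/(4π·0.0523) = 3.560 K/W
  R_fibreglass batt = (1/0.409 − 1/0.605)/(4πk) = 0.7921/(4π·0.0403) = 1.564 K/W
  R_conv,out = 1/(4πr²h) = 1/(4π·0.605²·17.9) = 0.01215 K/W
ΣR = 0.008525 + 0.002525 + 3.560 + 1.564 + 0.01215 = 5.147 K/W
Q = ΔT/ΣR = (96 K − 298.4 K)/5.147 = -39.32 W
From the inner boundary to the cork board/fibreglass batt interface, ΣR_partial = 3.571 K/W.
T_interface = T_in − Q·ΣR_partial = 96 K − (-39.32)(3.571) = 236.4 K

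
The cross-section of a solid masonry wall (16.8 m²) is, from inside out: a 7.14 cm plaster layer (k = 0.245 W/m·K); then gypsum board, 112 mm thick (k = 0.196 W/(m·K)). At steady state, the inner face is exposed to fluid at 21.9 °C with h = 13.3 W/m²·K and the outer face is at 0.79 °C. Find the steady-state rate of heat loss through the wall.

Q = 378 W

Resistance network (inner→outer):
  R_conv,in = 1/(hA) = 1/(13.3·16.8) = 0.004475 K/W
  R_plaster = L/(kA) = 0.0714/(0.245·16.8) = 0.01735 K/W
  R_gypsum board = L/(kA) = 0.112/(0.196·16.8) = 0.03401 K/W
ΣR = 0.004475 + 0.01735 + 0.03401 = 0.05583 K/W
Q = ΔT/ΣR = (21.9 °C − 0.79 °C)/0.05583 = 378 W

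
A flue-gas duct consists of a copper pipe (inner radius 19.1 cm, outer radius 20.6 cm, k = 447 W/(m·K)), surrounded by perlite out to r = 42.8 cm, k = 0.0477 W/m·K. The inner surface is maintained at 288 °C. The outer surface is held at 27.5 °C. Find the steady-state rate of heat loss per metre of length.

Q' = 107 W/m

Treat each layer as a resistance in series:
  R'_copper = ln(0.206/0.191)/(2πk) = 0.07560/(2π·447) = 2.692×10^-5 m·K/W
  R'_perlite = ln(0.428/0.206)/(2πk) = 0.7312/(2π·0.0477) = 2.440 m·K/W
ΣR = 2.692×10^-5 + 2.440 = 2.440 m·K/W
Q' = ΔT/ΣR = (288 °C − 27.5 °C)/2.440 = 107 W/m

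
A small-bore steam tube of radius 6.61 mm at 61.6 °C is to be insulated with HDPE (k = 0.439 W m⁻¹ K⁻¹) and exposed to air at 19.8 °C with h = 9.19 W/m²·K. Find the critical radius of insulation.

r_cr = 4.78 cm

For a cylinder, r_cr = k_ins/h = 0.439/9.19 = 0.0478 m = 4.78 cm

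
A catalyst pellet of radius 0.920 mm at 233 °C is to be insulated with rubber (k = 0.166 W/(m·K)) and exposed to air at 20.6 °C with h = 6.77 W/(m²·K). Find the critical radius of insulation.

For a sphere, r_cr = 2k_ins/h = 2·0.166/6.77 = 0.0490 m = 4.90 cm

r_cr = 4.90 cm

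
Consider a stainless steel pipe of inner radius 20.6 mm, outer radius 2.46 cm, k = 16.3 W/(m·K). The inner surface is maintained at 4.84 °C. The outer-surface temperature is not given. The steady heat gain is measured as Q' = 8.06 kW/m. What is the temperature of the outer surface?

T_out = 18.8 °C

Series resistances:
  R'_stainless steel = ln(0.0246/0.0206)/(2πk) = 0.1775/(2π·16.3) = 0.001733 m·K/W
ΣR = 0.001733 m·K/W
ΔT = Q'·ΣR = 8060 × 0.001733 = 13.97 K
Heat flows inward, so T_out = T_in + ΔT = 4.84 + 13.97 = 18.8 °C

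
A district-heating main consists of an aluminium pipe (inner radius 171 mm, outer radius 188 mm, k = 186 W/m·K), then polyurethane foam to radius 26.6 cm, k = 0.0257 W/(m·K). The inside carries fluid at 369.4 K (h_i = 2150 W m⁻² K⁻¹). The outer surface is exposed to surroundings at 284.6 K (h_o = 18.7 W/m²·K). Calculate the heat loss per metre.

Series thermal resistances, inner to outer:
  R'_conv,in = 1/(2πr h) = 1/(2π·0.171·2150) = 4.329×10^-4 m·K/W
  R'_aluminium = ln(0.188/0.171)/(2πk) = 0.09478/(2π·186) = 8.110×10^-5 m·K/W
  R'_polyurethane foam = ln(0.266/0.188)/(2πk) = 0.3471/(2π·0.0257) = 2.149 m·K/W
  R'_conv,out = 1/(2πr h) = 1/(2π·0.266·18.7) = 0.03200 m·K/W
ΣR = 4.329×10^-4 + 8.110×10^-5 + 2.149 + 0.03200 = 2.182 m·K/W
Q' = ΔT/ΣR = (369.4 K − 284.6 K)/2.182 = 38.9 W/m

Q' = 38.9 W/m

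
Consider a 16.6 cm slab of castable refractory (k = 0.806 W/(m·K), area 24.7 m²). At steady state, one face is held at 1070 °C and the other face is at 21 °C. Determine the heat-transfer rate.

Q = kA·ΔT/L = 0.806 × 24.7 × |1070 °C − 21 °C| / 0.166 = 1.26×10^5 W

Q = 1.26×10^5 W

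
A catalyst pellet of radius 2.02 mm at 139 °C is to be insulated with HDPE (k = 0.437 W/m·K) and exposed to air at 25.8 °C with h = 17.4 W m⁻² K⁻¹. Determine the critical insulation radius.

r_cr = 5.02 cm

For a sphere, r_cr = 2k_ins/h = 2·0.437/17.4 = 0.0502 m = 5.02 cm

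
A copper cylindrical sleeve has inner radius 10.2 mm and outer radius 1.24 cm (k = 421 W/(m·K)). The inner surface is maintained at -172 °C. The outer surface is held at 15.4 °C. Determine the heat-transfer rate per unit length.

Q' = 2πk·ΔT/ln(r₂/r₁) = 2π × 421 × 187.4 / ln(0.0124/0.0102) = 2.54×10^6 W/m

Q' = 2540 kW/m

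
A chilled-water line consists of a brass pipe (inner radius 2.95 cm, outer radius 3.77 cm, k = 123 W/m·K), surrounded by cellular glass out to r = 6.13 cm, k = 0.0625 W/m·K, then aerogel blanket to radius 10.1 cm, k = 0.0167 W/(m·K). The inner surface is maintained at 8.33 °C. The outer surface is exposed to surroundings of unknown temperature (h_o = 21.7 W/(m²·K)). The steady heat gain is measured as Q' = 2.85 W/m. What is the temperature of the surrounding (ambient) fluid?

Series resistances:
  R'_brass = ln(0.0377/0.0295)/(2πk) = 0.2453/(2π·123) = 3.174×10^-4 m·K/W
  R'_cellular glass = ln(0.0613/0.0377)/(2πk) = 0.4861/(2π·0.0625) = 1.238 m·K/W
  R'_aerogel blanket = ln(0.101/0.0613)/(2πk) = 0.4993/(2π·0.0167) = 4.759 m·K/W
  R'_conv,out = 1/(2πr h) = 1/(2π·0.101·21.7) = 0.07262 m·K/W
ΣR = 6.070 m·K/W
ΔT = Q'·ΣR = 2.85 × 6.070 = 17.30 K
Heat flows inward, so T_out = T_in + ΔT = 8.33 + 17.30 = 25.6 °C

T_out = 25.6 °C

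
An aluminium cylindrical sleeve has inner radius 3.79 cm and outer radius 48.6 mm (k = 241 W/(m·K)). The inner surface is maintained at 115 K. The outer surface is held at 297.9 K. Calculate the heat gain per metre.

Q' = 2πk·ΔT/ln(r₂/r₁) = 2π × 241 × 182.9 / ln(0.0486/0.0379) = 1.11×10^6 W/m

Q' = 1110 kW/m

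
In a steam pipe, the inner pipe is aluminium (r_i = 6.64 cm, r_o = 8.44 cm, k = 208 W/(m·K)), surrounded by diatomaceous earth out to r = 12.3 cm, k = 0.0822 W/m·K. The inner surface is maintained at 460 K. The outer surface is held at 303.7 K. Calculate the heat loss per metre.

Series thermal resistances, inner to outer:
  R'_aluminium = ln(0.0844/0.0664)/(2πk) = 0.2399/(2π·208) = 1.835×10^-4 m·K/W
  R'_diatomaceous earth = ln(0.123/0.0844)/(2πk) = 0.3766/(2π·0.0822) = 0.7292 m·K/W
ΣR = 1.835×10^-4 + 0.7292 = 0.7294 m·K/W
Q' = ΔT/ΣR = (460 K − 303.7 K)/0.7294 = 214 W/m

Q' = 214 W/m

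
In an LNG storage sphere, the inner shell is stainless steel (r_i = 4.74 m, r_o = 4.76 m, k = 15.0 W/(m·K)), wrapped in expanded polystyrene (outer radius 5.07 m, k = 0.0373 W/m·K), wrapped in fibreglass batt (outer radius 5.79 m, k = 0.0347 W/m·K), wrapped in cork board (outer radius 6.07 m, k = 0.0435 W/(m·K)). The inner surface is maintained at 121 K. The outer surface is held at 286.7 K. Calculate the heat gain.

Series thermal resistances, inner to outer:
  R_stainless steel = (1/4.74 − 1/4.76)/(4πk) = 8.864×10^-4/(4π·15.0) = 4.703×10^-6 K/W
  R_expanded polystyrene = (1/4.76 − 1/5.07)/(4πk) = 0.01285/(4π·0.0373) = 0.02740 K/W
  R_fibreglass batt = (1/5.07 − 1/5.79)/(4πk) = 0.02453/(4π·0.0347) = 0.05625 K/W
  R_cork board = (1/5.79 − 1/6.07)/(4πk) = 0.007967/(4π·0.0435) = 0.01457 K/W
ΣR = 4.703×10^-6 + 0.02740 + 0.05625 + 0.01457 = 0.09822 K/W
Q = ΔT/ΣR = (121 K − 286.7 K)/0.09822 = -1690 W
(Negative Q ⇒ heat flows inward; heat gain = 1690 W.)

Q = 1690 W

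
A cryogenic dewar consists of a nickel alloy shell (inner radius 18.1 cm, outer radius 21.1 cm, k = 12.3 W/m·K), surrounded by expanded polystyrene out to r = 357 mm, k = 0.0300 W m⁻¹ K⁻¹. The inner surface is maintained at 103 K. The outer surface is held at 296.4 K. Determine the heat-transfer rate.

Q = 37.6 W

Resistance network (inner→outer):
  R_nickel alloy = (1/0.181 − 1/0.211)/(4πk) = 0.7855/(4π·12.3) = 0.005082 K/W
  R_expanded polystyrene = (1/0.211 − 1/0.357)/(4πk) = 1.938/(4π·0.0300) = 5.141 K/W
ΣR = 0.005082 + 5.141 = 5.146 K/W
Q = ΔT/ΣR = (103 K − 296.4 K)/5.146 = -37.6 W
(Negative Q ⇒ heat flows inward; heat gain = 37.6 W.)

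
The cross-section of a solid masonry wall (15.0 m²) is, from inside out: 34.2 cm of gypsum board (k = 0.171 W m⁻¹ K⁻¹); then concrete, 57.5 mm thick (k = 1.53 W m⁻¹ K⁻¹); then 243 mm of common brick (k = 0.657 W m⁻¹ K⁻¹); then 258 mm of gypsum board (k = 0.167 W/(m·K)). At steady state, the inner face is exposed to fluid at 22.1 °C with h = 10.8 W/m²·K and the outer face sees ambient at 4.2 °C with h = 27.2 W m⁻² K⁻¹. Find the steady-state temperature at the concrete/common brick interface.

Treat each layer as a resistance in series:
  R_conv,in = 1/(hA) = 1/(10.8·15.0) = 0.006173 K/W
  R_gypsum board = L/(kA) = 0.342/(0.171·15.0) = 0.1333 K/W
  R_concrete = L/(kA) = 0.0575/(1.53·15.0) = 0.002505 K/W
  R_common brick = L/(kA) = 0.243/(0.657·15.0) = 0.02466 K/W
  R_gypsum board = L/(kA) = 0.258/(0.167·15.0) = 0.1030 K/W
  R_conv,out = 1/(hA) = 1/(27.2·15.0) = 0.002451 K/W
ΣR = 0.006173 + 0.1333 + 0.002505 + 0.02466 + 0.1030 + 0.002451 = 0.2721 K/W
Q = ΔT/ΣR = (22.1 °C − 4.2 °C)/0.2721 = 65.78 W
From the inner boundary to the concrete/common brick interface, ΣR_partial = 0.1420 K/W.
T_interface = T_in − Q·ΣR_partial = 22.1 °C − (65.78)(0.1420) = 12.8 °C

T = 12.8 °C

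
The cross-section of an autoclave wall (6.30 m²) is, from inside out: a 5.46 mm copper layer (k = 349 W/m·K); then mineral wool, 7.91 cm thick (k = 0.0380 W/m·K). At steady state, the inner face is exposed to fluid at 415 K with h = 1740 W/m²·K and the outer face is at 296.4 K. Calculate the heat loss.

Q = 359 W

Resistance network (inner→outer):
  R_conv,in = 1/(hA) = 1/(1740·6.30) = 9.122×10^-5 K/W
  R_copper = L/(kA) = 0.00546/(349·6.30) = 2.483×10^-6 K/W
  R_mineral wool = L/(kA) = 0.0791/(0.0380·6.30) = 0.3304 K/W
ΣR = 9.122×10^-5 + 2.483×10^-6 + 0.3304 = 0.3305 K/W
Q = ΔT/ΣR = (415 K − 296.4 K)/0.3305 = 359 W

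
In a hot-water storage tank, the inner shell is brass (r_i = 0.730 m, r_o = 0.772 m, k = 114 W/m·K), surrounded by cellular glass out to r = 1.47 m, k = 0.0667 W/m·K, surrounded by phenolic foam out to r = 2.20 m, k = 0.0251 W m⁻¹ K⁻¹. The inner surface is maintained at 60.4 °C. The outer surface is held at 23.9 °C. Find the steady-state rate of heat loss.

Q = 25.2 W

Resistance network (inner→outer):
  R_brass = (1/0.730 − 1/0.772)/(4πk) = 0.07453/(4π·114) = 5.202×10^-5 K/W
  R_cellular glass = (1/0.772 − 1/1.47)/(4πk) = 0.6151/(4π·0.0667) = 0.7338 K/W
  R_phenolic foam = (1/1.47 − 1/2.20)/(4πk) = 0.2257/(4π·0.0251) = 0.7156 K/W
ΣR = 5.202×10^-5 + 0.7338 + 0.7156 = 1.449 K/W
Q = ΔT/ΣR = (60.4 °C − 23.9 °C)/1.449 = 25.2 W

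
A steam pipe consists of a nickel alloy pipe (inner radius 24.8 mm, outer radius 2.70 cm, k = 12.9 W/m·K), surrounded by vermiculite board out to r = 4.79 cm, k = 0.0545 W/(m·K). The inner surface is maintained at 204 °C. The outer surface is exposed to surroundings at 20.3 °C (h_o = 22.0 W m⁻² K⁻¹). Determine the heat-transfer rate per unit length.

Q' = 101 W/m

Treat each layer as a resistance in series:
  R'_nickel alloy = ln(0.0270/0.0248)/(2πk) = 0.08499/(2π·12.9) = 0.001049 m·K/W
  R'_vermiculite board = ln(0.0479/0.0270)/(2πk) = 0.5733/(2π·0.0545) = 1.674 m·K/W
  R'_conv,out = 1/(2πr h) = 1/(2π·0.0479·22.0) = 0.1510 m·K/W
ΣR = 0.001049 + 1.674 + 0.1510 = 1.826 m·K/W
Q' = ΔT/ΣR = (204 °C − 20.3 °C)/1.826 = 101 W/m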